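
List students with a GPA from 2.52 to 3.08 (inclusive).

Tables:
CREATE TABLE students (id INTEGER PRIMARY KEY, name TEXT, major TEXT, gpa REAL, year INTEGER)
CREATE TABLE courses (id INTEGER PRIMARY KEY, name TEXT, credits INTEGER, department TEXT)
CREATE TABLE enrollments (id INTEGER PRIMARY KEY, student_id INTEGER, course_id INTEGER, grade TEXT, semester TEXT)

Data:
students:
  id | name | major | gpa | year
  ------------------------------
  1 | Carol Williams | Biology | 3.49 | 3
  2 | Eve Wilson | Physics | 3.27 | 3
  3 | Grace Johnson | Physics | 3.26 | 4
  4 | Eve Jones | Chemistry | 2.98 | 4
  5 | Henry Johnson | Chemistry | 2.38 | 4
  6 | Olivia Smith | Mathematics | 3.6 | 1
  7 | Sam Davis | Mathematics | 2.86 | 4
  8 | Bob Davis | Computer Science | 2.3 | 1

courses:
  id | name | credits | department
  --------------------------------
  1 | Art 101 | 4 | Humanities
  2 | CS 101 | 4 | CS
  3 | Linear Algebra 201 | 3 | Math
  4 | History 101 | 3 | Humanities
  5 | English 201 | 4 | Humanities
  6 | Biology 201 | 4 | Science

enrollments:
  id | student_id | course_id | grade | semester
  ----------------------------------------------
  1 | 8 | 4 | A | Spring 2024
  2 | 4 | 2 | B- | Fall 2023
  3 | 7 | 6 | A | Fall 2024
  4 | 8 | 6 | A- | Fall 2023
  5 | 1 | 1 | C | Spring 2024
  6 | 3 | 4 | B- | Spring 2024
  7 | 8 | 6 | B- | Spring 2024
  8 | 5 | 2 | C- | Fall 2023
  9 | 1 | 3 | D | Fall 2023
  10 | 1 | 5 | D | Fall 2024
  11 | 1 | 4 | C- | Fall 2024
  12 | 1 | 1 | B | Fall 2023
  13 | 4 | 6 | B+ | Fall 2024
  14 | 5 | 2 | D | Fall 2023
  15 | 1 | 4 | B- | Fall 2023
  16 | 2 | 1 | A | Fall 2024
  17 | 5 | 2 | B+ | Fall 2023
SELECT name, gpa FROM students WHERE gpa BETWEEN 2.52 AND 3.08

Execution result:
name | gpa
Eve Jones | 2.98
Sam Davis | 2.86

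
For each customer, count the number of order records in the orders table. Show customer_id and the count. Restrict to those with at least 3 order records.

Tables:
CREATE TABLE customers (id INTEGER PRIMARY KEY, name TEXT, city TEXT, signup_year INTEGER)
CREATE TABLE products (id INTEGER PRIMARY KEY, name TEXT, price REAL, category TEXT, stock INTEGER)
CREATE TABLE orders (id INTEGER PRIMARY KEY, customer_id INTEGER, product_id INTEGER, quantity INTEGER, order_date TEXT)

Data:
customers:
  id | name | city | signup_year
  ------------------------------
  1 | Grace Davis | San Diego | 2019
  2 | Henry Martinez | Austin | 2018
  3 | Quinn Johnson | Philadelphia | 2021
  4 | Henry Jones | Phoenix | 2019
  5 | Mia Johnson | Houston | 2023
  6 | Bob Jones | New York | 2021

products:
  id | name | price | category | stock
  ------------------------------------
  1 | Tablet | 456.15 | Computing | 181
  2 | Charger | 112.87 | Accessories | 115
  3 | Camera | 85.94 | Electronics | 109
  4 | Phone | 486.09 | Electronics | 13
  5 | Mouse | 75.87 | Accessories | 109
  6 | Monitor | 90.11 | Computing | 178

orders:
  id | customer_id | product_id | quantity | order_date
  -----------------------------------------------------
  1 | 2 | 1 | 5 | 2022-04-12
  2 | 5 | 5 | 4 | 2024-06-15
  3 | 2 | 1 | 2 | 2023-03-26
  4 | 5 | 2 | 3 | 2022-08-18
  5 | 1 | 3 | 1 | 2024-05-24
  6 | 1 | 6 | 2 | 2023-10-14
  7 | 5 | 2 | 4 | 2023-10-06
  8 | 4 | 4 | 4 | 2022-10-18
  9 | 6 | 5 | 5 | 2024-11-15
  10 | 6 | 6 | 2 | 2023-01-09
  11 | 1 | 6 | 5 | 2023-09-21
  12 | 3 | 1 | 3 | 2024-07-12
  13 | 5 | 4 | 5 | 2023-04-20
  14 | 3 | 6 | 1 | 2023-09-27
SELECT customer_id, COUNT(*) AS order_count FROM orders GROUP BY customer_id HAVING COUNT(*) >= 3

Execution result:
customer_id | order_count
1 | 3
5 | 4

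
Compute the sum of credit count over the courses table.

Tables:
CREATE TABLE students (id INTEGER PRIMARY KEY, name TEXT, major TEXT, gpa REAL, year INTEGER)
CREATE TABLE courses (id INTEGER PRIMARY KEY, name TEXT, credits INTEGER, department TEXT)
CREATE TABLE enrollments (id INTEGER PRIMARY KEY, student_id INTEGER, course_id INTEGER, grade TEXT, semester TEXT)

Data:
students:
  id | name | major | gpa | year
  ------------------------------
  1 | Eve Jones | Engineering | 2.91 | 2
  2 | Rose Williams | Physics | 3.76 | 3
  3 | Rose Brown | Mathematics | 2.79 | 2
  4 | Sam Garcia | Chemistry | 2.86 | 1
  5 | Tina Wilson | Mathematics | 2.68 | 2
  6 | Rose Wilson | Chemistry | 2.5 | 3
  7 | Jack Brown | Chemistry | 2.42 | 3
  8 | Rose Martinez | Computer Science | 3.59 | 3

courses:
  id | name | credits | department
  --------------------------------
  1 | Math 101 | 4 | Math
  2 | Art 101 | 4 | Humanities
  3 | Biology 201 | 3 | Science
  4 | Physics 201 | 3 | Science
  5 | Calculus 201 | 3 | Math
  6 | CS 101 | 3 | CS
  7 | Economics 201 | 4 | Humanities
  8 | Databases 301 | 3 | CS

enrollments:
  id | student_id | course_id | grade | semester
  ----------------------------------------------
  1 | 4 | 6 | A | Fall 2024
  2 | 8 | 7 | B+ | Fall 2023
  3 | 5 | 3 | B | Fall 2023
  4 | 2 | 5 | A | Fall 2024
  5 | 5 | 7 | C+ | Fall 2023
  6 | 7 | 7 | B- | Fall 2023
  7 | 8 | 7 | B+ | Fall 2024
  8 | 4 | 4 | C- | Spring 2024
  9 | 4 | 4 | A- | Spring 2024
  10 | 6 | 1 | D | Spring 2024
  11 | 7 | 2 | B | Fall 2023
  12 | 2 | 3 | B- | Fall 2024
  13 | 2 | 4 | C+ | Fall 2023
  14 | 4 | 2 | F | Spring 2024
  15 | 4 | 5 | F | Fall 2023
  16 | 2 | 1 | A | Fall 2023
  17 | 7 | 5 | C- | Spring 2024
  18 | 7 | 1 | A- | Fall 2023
SELECT SUM(credits) FROM courses

Execution result:
27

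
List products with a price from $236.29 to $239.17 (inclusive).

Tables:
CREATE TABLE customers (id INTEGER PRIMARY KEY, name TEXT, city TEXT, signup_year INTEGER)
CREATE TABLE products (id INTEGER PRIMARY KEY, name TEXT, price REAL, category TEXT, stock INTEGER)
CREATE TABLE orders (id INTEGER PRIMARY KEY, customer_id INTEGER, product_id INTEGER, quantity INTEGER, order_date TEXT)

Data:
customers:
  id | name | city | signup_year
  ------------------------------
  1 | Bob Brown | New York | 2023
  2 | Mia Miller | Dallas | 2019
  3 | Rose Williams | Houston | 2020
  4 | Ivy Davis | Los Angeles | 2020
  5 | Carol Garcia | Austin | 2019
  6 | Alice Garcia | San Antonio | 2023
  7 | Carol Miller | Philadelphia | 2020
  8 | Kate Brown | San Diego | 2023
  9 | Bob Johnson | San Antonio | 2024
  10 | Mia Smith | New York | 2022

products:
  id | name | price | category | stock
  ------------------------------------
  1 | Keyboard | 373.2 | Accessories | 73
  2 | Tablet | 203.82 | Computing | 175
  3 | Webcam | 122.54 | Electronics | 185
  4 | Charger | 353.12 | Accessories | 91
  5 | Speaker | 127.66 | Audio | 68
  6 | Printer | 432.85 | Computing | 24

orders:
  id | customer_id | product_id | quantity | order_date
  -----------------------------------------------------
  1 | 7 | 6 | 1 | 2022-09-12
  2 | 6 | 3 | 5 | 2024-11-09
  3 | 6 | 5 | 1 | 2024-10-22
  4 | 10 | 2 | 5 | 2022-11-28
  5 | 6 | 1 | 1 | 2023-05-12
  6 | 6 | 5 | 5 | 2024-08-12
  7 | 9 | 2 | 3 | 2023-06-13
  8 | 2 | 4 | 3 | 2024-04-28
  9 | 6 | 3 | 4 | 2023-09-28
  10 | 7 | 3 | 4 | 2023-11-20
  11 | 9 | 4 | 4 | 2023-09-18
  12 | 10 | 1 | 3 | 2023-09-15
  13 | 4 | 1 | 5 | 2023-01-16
SELECT name, price FROM products WHERE price BETWEEN 236.29 AND 239.17

Execution result:
(no rows)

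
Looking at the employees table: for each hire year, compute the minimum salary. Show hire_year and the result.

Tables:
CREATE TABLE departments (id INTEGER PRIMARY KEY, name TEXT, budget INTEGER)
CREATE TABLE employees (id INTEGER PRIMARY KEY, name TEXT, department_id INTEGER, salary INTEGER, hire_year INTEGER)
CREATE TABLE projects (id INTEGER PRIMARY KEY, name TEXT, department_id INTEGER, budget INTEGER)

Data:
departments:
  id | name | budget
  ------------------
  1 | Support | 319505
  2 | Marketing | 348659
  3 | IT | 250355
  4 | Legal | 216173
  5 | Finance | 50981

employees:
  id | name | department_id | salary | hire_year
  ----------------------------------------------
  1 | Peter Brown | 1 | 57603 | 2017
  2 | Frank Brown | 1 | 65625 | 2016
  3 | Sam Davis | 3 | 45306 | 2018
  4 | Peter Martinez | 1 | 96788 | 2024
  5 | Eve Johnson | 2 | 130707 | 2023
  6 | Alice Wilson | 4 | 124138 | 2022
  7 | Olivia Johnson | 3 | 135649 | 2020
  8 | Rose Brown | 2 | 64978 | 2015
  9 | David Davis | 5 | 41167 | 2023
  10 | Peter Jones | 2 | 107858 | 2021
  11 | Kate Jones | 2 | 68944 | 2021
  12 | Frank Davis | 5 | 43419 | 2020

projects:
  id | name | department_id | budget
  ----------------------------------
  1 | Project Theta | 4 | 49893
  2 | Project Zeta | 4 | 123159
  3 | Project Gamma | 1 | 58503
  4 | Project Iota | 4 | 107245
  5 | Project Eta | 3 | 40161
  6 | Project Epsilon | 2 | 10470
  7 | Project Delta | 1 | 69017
SELECT hire_year, MIN(salary) AS min_salary FROM employees GROUP BY hire_year

Execution result:
hire_year | min_salary
2015 | 64978
2016 | 65625
2017 | 57603
2018 | 45306
2020 | 43419
2021 | 68944
2022 | 124138
2023 | 41167
2024 | 96788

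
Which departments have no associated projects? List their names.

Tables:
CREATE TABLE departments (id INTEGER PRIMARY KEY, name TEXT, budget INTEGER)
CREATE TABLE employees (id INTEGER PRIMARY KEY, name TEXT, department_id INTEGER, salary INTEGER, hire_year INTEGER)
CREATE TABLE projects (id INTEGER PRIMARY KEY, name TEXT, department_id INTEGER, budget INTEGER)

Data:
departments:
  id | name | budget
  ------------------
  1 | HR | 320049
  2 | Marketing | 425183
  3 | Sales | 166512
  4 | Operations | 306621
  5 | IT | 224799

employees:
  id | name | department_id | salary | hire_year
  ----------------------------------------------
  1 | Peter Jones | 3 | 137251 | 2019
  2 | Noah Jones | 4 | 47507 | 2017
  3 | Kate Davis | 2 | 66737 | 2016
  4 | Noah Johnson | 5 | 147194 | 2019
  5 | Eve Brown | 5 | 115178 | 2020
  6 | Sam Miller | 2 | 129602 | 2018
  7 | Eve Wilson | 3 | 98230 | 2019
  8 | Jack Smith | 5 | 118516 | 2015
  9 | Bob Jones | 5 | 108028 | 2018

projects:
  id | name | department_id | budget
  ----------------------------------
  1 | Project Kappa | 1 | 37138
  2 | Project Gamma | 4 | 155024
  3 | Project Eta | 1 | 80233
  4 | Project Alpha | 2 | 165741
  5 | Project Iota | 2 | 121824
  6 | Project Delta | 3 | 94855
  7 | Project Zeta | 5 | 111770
SELECT p.name FROM departments p LEFT JOIN projects c ON c.department_id = p.id WHERE c.id IS NULL

Execution result:
(no rows)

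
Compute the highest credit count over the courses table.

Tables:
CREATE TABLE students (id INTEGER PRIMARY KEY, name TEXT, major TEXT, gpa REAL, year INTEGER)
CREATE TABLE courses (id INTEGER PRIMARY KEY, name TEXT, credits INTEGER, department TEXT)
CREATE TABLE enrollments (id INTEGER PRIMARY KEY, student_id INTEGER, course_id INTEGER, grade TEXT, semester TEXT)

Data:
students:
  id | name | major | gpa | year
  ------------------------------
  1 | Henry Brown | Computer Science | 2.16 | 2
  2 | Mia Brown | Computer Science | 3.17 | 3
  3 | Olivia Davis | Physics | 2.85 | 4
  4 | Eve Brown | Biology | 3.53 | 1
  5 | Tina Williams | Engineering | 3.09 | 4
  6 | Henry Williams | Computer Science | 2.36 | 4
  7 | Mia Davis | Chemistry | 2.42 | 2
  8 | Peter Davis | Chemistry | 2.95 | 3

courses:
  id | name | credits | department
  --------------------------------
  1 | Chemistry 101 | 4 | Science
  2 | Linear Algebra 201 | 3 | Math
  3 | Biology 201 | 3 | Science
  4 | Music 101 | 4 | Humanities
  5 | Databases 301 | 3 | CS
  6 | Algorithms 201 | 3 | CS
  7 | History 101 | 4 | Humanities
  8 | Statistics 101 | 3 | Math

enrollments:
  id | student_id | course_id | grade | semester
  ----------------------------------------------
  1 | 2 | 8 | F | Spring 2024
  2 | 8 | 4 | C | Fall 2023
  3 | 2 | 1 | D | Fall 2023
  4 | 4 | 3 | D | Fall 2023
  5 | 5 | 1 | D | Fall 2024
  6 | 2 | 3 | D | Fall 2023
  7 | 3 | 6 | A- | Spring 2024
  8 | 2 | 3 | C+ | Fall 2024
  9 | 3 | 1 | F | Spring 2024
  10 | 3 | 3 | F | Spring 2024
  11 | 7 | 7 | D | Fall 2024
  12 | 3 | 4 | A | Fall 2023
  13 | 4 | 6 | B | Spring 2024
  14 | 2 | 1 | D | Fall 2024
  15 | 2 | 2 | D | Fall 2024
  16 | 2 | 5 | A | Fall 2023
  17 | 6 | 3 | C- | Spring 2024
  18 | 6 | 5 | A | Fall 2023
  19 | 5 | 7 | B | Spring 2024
SELECT MAX(credits) FROM courses

Execution result:
4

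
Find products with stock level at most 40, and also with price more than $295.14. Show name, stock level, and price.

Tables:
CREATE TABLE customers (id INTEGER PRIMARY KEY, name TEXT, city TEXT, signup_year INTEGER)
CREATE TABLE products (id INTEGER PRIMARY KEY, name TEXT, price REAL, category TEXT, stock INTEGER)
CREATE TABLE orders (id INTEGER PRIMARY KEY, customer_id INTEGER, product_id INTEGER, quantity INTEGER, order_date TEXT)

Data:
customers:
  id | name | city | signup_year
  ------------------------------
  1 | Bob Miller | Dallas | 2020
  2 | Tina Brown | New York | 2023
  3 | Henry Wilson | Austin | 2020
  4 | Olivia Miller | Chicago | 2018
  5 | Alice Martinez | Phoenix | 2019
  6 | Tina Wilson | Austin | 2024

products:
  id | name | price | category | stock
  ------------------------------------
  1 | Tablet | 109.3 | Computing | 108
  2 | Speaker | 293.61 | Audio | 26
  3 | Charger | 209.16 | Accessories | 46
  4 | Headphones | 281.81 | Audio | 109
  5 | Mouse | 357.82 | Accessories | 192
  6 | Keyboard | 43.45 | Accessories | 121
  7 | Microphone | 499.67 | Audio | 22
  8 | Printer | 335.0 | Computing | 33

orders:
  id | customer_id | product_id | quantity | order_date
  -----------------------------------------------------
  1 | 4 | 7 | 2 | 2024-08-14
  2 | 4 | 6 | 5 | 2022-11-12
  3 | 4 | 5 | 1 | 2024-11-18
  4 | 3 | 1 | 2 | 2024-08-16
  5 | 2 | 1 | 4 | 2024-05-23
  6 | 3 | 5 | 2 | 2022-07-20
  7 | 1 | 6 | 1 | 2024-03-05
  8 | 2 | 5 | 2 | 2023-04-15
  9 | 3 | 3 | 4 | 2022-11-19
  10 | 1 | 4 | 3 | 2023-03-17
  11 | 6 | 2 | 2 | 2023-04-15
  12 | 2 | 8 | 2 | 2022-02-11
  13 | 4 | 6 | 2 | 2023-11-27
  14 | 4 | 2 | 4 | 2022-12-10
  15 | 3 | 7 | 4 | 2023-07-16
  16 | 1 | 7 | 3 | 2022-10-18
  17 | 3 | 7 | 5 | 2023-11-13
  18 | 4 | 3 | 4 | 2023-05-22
SELECT name, stock, price FROM products WHERE stock <= 40 AND price > 295.14

Execution result:
name | stock | price
Microphone | 22 | 499.67
Printer | 33 | 335.00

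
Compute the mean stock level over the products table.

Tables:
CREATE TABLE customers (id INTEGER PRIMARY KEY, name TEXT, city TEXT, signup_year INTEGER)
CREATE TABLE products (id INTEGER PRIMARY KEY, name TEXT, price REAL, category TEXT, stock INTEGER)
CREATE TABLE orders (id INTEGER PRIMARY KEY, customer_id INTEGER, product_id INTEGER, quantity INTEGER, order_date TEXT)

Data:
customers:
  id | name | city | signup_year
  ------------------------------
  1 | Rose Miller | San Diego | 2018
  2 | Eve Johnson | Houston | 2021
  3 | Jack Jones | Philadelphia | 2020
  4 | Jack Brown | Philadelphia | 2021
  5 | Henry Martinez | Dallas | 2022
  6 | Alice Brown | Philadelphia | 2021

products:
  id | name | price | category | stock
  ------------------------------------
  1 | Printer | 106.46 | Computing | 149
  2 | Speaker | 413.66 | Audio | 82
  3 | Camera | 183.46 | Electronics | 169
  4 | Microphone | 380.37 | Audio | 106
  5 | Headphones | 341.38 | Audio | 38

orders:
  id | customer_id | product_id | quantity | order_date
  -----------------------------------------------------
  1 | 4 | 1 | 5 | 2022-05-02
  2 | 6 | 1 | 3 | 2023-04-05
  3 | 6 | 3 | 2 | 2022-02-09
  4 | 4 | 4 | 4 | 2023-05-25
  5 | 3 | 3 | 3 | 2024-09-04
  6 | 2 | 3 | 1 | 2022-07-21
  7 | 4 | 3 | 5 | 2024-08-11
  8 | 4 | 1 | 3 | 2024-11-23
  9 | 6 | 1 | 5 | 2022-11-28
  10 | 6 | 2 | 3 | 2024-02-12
SELECT AVG(stock) FROM products

Execution result:
108.80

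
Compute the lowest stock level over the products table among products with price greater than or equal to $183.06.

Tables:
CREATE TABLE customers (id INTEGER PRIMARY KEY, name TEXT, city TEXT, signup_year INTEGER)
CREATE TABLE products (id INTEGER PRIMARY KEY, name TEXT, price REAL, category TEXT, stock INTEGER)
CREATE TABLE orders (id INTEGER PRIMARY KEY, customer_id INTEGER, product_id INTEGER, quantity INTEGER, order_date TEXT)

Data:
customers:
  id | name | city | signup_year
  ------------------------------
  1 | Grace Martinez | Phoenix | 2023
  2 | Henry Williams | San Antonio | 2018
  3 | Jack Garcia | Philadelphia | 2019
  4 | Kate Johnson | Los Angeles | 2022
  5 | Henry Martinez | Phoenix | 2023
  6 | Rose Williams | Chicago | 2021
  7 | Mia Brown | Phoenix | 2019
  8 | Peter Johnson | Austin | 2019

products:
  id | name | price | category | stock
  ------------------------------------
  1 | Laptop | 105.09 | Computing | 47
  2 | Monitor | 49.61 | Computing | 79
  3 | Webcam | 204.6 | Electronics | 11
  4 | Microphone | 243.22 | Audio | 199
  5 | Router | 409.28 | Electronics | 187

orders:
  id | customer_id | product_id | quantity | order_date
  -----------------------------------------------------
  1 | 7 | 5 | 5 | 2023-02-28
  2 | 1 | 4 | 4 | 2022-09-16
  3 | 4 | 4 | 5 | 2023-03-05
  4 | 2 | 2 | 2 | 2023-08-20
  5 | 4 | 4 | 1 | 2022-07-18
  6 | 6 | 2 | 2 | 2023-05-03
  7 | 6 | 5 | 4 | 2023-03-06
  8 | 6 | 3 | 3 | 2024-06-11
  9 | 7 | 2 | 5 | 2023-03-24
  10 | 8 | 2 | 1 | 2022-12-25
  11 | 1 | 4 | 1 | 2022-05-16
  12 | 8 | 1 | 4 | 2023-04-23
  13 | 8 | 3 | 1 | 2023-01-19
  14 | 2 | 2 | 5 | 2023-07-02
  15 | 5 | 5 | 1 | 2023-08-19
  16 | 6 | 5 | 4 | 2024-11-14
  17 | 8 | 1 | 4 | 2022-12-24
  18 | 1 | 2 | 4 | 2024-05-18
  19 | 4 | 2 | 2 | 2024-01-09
SELECT MIN(stock) FROM products WHERE price >= 183.06

Execution result:
11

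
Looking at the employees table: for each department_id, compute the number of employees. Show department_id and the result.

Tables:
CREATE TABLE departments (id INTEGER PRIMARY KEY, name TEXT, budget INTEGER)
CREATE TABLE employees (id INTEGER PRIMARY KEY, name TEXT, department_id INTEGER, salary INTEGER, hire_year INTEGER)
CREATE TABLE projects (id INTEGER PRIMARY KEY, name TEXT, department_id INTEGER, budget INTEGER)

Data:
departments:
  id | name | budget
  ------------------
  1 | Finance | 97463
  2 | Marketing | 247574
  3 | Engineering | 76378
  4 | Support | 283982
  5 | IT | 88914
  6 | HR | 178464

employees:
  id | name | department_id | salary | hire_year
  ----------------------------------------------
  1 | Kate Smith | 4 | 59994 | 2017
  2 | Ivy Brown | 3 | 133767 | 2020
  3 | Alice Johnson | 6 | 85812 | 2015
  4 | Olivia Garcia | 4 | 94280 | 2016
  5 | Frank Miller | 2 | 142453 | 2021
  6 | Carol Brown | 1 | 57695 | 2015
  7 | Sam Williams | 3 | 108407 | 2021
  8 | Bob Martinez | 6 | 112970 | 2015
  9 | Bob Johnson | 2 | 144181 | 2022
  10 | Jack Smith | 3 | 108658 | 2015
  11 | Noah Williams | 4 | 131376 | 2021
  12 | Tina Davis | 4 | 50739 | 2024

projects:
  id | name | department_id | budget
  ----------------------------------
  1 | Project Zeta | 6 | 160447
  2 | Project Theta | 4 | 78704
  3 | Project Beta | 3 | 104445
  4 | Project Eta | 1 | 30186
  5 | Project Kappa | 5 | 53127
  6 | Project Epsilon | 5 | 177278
SELECT department_id, COUNT(*) AS n FROM employees GROUP BY department_id

Execution result:
department_id | n
1 | 1
2 | 2
3 | 3
4 | 4
6 | 2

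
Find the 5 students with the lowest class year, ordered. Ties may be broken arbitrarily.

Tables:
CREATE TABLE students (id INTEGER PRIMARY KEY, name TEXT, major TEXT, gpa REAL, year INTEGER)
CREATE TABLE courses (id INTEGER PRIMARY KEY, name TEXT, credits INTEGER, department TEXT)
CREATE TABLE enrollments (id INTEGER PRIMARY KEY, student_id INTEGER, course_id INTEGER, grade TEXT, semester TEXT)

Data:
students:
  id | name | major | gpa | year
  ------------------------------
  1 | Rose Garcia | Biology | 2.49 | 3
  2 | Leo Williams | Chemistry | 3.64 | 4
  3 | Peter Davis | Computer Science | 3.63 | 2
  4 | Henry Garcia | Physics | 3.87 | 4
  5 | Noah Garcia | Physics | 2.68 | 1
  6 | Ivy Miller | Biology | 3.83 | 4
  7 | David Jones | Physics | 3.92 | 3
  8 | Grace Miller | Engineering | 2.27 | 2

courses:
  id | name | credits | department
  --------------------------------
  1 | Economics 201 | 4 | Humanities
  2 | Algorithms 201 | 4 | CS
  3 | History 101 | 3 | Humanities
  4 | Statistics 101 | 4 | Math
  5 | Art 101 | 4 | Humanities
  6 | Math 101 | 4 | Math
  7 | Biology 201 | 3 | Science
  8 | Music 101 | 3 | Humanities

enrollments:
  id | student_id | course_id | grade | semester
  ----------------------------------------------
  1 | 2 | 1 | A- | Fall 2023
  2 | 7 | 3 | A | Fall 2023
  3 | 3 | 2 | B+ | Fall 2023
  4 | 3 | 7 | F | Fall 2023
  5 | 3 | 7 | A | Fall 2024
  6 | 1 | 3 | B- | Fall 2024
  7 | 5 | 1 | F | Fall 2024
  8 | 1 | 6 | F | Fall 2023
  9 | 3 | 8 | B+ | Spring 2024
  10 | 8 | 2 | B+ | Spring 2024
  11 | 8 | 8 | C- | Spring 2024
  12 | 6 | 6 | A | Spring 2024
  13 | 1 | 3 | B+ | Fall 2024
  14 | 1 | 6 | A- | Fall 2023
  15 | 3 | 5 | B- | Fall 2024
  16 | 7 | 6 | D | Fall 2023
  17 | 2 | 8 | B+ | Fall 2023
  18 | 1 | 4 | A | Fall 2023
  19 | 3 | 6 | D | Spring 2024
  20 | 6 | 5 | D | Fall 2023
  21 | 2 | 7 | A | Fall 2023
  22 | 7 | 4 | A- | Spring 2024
SELECT name, year FROM students ORDER BY year ASC LIMIT 5

Execution result:
name | year
Noah Garcia | 1
Peter Davis | 2
Grace Miller | 2
Rose Garcia | 3
David Jones | 3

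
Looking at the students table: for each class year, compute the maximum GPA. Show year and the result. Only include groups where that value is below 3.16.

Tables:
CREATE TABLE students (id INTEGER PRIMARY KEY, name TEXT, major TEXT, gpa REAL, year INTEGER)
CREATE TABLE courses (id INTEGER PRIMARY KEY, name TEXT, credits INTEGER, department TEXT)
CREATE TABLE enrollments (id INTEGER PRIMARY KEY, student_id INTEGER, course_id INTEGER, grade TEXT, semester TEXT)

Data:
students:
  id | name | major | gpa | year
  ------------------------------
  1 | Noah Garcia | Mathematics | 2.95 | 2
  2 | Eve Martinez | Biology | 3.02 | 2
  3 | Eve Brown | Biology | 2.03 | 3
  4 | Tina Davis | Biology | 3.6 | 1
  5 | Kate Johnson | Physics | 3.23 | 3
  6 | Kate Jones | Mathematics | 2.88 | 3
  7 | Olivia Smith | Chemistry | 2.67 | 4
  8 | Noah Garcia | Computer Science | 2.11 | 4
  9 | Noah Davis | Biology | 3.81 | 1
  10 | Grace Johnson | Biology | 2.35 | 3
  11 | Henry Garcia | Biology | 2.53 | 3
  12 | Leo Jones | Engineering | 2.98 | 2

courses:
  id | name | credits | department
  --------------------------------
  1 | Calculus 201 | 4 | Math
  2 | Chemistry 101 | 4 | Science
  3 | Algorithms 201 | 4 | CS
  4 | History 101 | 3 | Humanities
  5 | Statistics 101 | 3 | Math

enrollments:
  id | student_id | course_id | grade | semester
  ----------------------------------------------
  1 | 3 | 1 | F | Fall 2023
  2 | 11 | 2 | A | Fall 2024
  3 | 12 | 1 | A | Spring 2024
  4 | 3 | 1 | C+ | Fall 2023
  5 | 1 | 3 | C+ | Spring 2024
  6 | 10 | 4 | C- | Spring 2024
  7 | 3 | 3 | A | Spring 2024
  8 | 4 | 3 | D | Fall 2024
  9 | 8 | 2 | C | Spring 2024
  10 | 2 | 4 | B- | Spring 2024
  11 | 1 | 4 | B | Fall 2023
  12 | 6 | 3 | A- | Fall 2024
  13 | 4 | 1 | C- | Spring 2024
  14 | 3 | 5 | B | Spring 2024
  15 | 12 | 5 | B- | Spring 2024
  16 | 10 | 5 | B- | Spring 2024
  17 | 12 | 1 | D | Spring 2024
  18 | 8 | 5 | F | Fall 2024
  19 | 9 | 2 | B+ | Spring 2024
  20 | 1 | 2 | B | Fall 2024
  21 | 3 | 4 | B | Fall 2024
SELECT year, MAX(gpa) AS max_gpa FROM students GROUP BY year HAVING MAX(gpa) < 3.16

Execution result:
year | max_gpa
2 | 3.02
4 | 2.67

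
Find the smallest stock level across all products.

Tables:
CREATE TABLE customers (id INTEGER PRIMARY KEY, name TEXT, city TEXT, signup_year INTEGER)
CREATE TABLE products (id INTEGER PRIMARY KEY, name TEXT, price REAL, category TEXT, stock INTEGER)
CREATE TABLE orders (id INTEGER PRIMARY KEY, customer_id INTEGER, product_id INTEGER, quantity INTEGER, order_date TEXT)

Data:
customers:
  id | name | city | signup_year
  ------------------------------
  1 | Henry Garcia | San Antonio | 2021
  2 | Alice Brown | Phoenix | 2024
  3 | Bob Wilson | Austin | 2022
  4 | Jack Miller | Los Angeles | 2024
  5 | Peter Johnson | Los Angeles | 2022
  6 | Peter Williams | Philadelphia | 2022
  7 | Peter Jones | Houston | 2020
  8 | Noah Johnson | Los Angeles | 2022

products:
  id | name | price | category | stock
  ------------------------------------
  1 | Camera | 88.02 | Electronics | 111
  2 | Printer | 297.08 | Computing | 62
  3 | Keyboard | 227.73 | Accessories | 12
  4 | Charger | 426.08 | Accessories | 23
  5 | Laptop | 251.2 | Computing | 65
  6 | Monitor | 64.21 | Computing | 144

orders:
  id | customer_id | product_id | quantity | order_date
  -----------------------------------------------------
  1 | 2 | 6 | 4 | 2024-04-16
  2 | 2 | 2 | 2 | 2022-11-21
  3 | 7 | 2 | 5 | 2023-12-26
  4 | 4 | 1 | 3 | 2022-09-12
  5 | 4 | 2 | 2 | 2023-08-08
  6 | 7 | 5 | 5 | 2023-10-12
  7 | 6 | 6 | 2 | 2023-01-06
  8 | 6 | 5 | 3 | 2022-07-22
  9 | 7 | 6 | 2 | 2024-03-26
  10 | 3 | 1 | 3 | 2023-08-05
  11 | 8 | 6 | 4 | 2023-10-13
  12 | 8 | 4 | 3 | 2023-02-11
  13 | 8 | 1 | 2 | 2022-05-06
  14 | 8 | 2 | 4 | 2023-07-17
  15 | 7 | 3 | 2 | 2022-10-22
SELECT MIN(stock) FROM products

Execution result:
12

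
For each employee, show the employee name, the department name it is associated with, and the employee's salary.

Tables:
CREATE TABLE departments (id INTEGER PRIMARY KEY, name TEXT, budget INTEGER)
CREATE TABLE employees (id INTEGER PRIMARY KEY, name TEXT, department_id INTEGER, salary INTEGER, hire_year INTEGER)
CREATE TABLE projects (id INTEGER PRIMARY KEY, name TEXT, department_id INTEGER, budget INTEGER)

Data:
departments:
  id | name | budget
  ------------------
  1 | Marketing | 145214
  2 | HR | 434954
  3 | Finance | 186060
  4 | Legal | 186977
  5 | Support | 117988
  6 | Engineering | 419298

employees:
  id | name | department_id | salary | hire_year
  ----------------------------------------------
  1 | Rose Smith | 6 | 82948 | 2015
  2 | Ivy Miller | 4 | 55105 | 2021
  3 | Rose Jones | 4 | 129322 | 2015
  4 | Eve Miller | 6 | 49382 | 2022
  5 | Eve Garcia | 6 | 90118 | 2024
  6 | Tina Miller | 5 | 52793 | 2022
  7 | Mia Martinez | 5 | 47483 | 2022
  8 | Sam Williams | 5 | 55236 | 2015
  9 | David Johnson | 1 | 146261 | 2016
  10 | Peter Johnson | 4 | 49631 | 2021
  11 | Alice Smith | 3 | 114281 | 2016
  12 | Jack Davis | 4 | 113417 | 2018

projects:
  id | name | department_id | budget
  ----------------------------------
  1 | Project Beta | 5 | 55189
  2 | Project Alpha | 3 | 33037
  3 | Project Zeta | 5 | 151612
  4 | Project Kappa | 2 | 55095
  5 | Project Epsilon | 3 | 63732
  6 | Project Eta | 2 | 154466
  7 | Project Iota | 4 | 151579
SELECT c.name, p.name AS department, c.salary FROM employees c JOIN departments p ON c.department_id = p.id

Execution result:
name | department | salary
Rose Smith | Engineering | 82948
Ivy Miller | Legal | 55105
Rose Jones | Legal | 129322
Eve Miller | Engineering | 49382
Eve Garcia | Engineering | 90118
Tina Miller | Support | 52793
Mia Martinez | Support | 47483
Sam Williams | Support | 55236
David Johnson | Marketing | 146261
Peter Johnson | Legal | 49631
Alice Smith | Finance | 114281
Jack Davis | Legal | 113417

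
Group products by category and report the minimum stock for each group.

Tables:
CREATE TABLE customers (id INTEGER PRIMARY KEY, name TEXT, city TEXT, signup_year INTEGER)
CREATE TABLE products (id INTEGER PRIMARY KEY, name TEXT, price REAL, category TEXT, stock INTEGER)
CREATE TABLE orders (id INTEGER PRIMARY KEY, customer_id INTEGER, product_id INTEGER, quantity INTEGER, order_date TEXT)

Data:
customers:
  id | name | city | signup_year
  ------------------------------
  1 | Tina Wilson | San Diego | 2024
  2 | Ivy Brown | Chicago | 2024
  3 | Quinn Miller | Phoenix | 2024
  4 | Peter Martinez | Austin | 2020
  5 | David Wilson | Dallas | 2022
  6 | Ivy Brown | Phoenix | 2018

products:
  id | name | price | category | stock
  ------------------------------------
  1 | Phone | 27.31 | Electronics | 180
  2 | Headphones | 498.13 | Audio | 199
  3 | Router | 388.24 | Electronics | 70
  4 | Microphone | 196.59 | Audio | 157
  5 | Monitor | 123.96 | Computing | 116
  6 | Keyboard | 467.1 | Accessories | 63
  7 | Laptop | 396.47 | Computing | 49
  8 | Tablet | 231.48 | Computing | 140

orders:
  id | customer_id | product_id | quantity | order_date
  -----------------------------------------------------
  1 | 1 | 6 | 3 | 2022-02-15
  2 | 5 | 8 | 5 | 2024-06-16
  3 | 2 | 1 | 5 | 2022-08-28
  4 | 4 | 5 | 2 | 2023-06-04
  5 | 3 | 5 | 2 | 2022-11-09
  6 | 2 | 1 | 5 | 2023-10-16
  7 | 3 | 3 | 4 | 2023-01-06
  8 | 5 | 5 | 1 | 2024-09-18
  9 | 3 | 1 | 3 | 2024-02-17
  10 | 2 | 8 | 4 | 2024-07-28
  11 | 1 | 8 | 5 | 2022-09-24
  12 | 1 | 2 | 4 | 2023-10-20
SELECT category, MIN(stock) AS min_stock FROM products GROUP BY category

Execution result:
category | min_stock
Accessories | 63
Audio | 157
Computing | 49
Electronics | 70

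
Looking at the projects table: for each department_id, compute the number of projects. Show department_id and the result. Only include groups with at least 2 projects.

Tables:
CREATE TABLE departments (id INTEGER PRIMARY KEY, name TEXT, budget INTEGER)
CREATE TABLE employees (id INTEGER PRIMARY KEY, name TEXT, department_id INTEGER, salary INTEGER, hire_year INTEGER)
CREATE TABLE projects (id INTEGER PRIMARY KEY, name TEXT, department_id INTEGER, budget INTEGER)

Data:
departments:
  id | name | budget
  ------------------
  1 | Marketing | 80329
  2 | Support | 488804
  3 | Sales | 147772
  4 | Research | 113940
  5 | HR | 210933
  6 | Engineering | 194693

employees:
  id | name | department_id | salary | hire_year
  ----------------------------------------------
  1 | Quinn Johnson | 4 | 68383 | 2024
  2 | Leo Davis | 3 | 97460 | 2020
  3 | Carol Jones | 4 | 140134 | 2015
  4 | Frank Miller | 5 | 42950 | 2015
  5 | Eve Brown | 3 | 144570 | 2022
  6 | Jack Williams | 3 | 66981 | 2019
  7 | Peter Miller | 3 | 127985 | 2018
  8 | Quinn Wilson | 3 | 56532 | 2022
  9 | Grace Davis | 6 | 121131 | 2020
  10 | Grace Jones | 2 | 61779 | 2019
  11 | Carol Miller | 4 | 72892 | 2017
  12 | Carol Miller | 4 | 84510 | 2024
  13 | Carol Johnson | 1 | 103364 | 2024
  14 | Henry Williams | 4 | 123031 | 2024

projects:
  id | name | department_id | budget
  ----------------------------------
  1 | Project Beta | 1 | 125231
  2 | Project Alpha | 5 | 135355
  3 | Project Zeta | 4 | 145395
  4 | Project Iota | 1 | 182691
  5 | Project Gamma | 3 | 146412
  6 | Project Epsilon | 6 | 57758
SELECT department_id, COUNT(*) AS n FROM projects GROUP BY department_id HAVING COUNT(*) >= 2

Execution result:
department_id | n
1 | 2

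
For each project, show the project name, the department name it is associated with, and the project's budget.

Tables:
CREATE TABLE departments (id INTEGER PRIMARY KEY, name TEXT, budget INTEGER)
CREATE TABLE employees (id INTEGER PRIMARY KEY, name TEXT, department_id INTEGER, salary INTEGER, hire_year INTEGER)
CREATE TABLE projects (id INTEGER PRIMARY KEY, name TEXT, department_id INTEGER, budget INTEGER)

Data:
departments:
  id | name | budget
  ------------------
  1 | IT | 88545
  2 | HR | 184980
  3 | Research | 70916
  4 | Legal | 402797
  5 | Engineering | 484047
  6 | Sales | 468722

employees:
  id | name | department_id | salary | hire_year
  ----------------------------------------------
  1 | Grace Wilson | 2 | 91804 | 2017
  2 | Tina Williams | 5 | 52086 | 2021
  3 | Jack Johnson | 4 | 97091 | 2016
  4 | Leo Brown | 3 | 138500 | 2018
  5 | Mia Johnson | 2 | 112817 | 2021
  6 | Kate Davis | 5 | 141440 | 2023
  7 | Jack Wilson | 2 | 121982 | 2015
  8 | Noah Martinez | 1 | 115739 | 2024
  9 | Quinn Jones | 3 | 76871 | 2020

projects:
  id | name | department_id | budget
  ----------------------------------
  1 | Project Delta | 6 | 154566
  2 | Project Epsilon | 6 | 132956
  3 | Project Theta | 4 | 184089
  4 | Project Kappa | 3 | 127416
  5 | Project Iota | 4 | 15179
SELECT c.name, p.name AS department, c.budget FROM projects c JOIN departments p ON c.department_id = p.id

Execution result:
name | department | budget
Project Delta | Sales | 154566
Project Epsilon | Sales | 132956
Project Theta | Legal | 184089
Project Kappa | Research | 127416
Project Iota | Legal | 15179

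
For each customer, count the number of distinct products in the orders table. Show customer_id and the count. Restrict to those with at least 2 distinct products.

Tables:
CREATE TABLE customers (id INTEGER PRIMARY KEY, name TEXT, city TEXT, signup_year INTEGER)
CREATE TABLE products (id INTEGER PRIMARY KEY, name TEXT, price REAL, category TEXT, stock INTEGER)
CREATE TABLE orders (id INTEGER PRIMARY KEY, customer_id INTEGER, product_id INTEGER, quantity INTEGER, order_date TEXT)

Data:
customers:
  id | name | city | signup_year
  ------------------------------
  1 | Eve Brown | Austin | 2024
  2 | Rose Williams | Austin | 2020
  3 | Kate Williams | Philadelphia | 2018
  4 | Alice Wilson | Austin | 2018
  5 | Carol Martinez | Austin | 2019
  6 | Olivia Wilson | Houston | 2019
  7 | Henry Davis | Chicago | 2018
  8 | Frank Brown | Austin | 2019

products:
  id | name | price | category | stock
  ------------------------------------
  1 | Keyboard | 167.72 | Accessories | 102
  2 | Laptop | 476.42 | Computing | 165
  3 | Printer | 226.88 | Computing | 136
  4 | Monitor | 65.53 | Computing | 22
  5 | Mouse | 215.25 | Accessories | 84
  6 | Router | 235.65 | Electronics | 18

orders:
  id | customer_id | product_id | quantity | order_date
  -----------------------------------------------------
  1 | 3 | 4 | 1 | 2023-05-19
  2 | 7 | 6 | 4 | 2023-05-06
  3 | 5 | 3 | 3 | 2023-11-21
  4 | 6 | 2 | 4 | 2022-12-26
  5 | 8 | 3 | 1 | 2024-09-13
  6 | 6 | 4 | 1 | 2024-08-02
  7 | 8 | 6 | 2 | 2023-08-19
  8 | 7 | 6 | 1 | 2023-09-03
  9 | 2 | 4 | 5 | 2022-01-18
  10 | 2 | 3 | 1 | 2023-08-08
SELECT customer_id, COUNT(DISTINCT product_id) AS distinct_product_count FROM orders GROUP BY customer_id HAVING COUNT(DISTINCT product_id) >= 2

Execution result:
customer_id | distinct_product_count
2 | 2
6 | 2
8 | 2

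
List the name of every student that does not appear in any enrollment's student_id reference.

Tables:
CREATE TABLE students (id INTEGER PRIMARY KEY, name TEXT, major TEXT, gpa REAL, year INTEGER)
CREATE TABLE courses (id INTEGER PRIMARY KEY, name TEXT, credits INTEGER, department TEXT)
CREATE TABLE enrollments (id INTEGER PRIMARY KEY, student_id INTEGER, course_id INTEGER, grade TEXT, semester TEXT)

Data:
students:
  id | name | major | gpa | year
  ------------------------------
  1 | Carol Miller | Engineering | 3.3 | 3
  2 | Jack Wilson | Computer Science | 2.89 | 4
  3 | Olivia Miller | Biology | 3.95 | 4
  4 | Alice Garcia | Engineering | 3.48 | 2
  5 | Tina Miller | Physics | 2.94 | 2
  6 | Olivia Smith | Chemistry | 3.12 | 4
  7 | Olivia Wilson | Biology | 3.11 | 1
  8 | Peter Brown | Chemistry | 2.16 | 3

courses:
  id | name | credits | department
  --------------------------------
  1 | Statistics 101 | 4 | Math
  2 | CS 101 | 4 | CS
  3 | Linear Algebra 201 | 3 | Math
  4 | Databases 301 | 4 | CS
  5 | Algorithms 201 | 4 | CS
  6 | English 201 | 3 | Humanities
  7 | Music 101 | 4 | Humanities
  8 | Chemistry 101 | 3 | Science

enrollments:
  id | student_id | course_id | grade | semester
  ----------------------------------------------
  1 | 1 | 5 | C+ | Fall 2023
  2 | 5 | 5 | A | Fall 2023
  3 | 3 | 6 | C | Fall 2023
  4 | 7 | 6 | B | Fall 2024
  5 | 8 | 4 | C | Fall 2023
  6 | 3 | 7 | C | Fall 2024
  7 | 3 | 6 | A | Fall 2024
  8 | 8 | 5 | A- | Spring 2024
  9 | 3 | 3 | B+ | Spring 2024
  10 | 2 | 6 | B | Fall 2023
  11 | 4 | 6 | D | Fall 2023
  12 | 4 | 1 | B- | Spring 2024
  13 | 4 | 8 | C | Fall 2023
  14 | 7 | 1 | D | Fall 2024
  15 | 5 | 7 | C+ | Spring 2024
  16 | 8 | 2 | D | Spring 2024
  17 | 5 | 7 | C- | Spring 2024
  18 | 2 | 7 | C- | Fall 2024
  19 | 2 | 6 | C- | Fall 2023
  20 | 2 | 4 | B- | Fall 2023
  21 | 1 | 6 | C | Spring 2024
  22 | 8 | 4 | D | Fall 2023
SELECT p.name FROM students p LEFT JOIN enrollments c ON c.student_id = p.id WHERE c.id IS NULL

Execution result:
Olivia Smith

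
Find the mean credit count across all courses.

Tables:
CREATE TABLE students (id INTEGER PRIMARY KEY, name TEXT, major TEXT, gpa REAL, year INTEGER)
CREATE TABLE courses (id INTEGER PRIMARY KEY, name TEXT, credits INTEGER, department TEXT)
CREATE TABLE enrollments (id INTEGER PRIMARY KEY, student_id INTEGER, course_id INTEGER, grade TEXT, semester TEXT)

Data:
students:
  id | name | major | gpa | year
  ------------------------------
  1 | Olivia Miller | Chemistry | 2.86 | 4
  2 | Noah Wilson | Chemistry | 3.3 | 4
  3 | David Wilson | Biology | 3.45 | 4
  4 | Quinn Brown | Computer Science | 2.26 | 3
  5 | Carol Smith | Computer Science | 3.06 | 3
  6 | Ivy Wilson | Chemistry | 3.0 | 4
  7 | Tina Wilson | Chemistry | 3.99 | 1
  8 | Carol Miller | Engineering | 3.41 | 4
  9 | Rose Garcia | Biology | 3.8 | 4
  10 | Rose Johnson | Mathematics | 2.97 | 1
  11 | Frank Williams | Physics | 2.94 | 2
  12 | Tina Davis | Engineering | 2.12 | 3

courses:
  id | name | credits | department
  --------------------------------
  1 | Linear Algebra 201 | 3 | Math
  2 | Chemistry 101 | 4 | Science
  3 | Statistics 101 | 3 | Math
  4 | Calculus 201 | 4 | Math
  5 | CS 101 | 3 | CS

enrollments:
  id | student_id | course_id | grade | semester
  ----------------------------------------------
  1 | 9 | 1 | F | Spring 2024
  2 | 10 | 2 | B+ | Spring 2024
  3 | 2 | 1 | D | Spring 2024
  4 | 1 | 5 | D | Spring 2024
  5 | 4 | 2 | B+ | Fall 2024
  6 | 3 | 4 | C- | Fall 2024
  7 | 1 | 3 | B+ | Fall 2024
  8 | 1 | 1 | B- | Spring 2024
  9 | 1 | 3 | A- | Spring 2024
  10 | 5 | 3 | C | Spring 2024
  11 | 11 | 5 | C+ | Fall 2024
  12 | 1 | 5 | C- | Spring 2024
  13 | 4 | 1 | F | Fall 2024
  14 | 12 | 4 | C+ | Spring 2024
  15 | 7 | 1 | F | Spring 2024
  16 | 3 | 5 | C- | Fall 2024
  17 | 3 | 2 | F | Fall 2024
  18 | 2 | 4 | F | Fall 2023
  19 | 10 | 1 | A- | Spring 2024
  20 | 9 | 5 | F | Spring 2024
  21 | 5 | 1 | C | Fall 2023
SELECT AVG(credits) FROM courses

Execution result:
3.40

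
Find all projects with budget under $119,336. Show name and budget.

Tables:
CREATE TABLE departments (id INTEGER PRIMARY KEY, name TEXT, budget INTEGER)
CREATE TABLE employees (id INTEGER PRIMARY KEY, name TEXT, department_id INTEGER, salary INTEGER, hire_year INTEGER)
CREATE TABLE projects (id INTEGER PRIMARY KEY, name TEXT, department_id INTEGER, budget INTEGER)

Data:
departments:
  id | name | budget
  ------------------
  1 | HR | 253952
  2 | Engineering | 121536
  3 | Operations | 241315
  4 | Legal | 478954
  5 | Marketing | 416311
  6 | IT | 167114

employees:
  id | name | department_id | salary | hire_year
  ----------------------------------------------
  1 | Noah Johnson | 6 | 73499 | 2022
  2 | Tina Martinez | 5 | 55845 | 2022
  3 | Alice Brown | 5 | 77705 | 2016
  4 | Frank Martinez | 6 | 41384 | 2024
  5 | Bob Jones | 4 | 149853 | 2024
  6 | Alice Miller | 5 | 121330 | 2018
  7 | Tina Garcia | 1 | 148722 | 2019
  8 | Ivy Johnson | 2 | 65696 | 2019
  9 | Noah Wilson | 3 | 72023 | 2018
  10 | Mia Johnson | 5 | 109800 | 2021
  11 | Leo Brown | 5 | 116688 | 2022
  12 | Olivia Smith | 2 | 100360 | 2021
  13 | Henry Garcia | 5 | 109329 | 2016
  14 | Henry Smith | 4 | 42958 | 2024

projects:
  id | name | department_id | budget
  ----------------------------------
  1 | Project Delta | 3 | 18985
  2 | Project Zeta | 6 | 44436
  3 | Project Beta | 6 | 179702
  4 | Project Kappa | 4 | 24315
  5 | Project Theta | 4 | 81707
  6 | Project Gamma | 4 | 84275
SELECT name, budget FROM projects WHERE budget < 119336

Execution result:
name | budget
Project Delta | 18985
Project Zeta | 44436
Project Kappa | 24315
Project Theta | 81707
Project Gamma | 84275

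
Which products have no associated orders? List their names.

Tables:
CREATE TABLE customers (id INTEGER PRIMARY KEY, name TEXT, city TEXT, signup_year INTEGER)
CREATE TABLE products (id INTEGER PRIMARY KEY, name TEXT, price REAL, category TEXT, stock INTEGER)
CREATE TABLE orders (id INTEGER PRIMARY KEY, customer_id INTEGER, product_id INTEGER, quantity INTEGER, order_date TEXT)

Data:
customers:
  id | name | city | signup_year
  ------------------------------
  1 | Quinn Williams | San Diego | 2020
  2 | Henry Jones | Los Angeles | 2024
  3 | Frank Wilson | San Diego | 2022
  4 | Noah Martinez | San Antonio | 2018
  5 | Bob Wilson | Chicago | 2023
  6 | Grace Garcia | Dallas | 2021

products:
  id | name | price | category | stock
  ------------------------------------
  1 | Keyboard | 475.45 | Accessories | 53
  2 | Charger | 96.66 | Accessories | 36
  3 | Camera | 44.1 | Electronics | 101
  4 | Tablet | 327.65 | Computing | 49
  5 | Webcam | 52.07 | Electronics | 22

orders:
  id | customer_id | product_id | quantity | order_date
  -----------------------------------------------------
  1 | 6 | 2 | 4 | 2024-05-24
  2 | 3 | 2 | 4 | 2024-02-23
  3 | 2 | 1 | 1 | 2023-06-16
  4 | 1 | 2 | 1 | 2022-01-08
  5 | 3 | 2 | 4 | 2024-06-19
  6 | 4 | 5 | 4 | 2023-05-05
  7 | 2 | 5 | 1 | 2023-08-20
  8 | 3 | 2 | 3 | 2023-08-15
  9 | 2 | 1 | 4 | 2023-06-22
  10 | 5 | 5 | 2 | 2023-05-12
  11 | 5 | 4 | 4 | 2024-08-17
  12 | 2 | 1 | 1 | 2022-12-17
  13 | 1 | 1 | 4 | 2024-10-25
SELECT p.name FROM products p LEFT JOIN orders c ON c.product_id = p.id WHERE c.id IS NULL

Execution result:
Camera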